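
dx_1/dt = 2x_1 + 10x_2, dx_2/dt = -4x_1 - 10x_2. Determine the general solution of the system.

x_1(t) = K_1e^(-4t)sin(2t) + 2K_1e^(-4t)cos(2t) + 2K_2e^(-4t)sin(2t) - K_2e^(-4t)cos(2t), x_2(t) = -K_1e^(-4t)sin(2t) - K_1e^(-4t)cos(2t) - K_2e^(-4t)sin(2t) + K_2e^(-4t)cos(2t)

Coefficient matrix A = [[2, 10], [-4, -10]].
Characteristic polynomial det(A - λI) = λ^2 + 8λ + 20 = 0.
Eigenvalues λ = -4 ± 2i (complex conjugate pair).
For λ=-4+2i: an eigenvector is (2,-1) - i(1,-1) = (2 - i, -1 + i).
A real fundamental pair from Re and Im of e^((-4+2i)t)v: X_1 = e^(-4t)(cos(2t)·(2,-1) + sin(2t)·(1,-1)), X_2 = e^(-4t)(sin(2t)·(2,-1) - cos(2t)·(1,-1)).
General solution: K_1X_1 + K_2X_2.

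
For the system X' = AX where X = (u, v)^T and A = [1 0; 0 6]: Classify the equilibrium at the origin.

A = [[1,0],[0,6]]; det(A-λI) = λ^2 - 7λ + 6.
λ = 6, 1: both positive.

unstable node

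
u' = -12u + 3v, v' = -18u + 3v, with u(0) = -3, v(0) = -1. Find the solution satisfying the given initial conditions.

u(t) = 5e^(-3t) - 8e^(-6t), v(t) = 15e^(-3t) - 16e^(-6t)

Coefficient matrix A = [[-12, 3], [-18, 3]].
Characteristic polynomial det(A - λI) = λ^2 + 9λ + 18 = 0.
Eigenvalues λ = -6, -3.
For λ=-6: (A-λI) row 1 is [-6, 3], so an eigenvector is (-1, -2).
For λ=-3: (A-λI) row 1 is [-9, 3], so an eigenvector is (-1, -3).
General solution: C_1e^(-6t)(-1,-2) + C_2e^(-3t)(-1,-3).
Applying u(0)=-3, v(0)=-1 gives C_1=8, C_2=-5.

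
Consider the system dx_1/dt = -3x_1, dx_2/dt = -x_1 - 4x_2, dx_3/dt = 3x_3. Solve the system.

Coefficient matrix A = [[-3, 0, 0], [-1, -4, 0], [0, 0, 3]].
det(A - λI) = 0 gives eigenvalues λ = -3, -4, 3.
For λ=-3: eigenvector (1,-1,0).
For λ=-4: eigenvector (0,1,0).
For λ=3: eigenvector (0,0,1).
General solution: K_1e^(-3t)(1,-1,0) + K_2e^(-4t)(0,1,0) + K_3e^(3t)(0,0,1).

x_1(t) = K_1e^(-3t), x_2(t) = -K_1e^(-3t) + K_2e^(-4t), x_3(t) = K_3e^(3t)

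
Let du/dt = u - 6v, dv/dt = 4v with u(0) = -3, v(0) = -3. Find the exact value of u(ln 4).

A = [[1,-6],[0,4]]; eigenvalues λ = 1, 4.
Eigenvectors: (-1,0) for λ=1, (-2,1) for λ=4.
From the initial condition, c_1 = 9, c_2 = -3.
u(ln 4) = (9)(4^1)(-1) + (-3)(4^4)(-2) = 1500.

1500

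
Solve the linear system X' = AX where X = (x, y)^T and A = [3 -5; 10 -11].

x(t) = -C_1e^(-4t)sin(t) + 2C_1e^(-4t)cos(t) + 2C_2e^(-4t)sin(t) + C_2e^(-4t)cos(t), y(t) = -C_1e^(-4t)sin(t) + 3C_1e^(-4t)cos(t) + 3C_2e^(-4t)sin(t) + C_2e^(-4t)cos(t)

Coefficient matrix A = [[3, -5], [10, -11]].
Characteristic polynomial det(A - λI) = λ^2 + 8λ + 17 = 0.
Eigenvalues λ = -4 ± i (complex conjugate pair).
For λ=-4+i: an eigenvector is (2,3) - i(-1,-1) = (2 + i, 3 + i).
A real fundamental pair from Re and Im of e^((-4+i)t)v: X_1 = e^(-4t)(cos(t)·(2,3) + sin(t)·(-1,-1)), X_2 = e^(-4t)(sin(t)·(2,3) - cos(t)·(-1,-1)).
General solution: C_1X_1 + C_2X_2.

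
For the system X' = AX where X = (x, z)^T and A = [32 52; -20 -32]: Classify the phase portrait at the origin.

center

A = [[32,52],[-20,-32]]; det(A-λI) = λ^2 + 16.
λ = 0 ± 4i: zero real part.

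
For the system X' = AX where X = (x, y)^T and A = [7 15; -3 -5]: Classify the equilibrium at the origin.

A = [[7,15],[-3,-5]]; det(A-λI) = λ^2 - 2λ + 10.
λ = 1 ± 3i: positive real part.

unstable spiral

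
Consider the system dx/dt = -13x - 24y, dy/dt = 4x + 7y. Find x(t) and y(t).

Coefficient matrix A = [[-13, -24], [4, 7]].
Characteristic polynomial det(A - λI) = λ^2 + 6λ + 5 = 0.
Eigenvalues λ = -5, -1.
For λ=-5: (A-λI) row 1 is [-8, -24], so an eigenvector is (3, -1).
For λ=-1: (A-λI) row 1 is [-12, -24], so an eigenvector is (-2, 1).
General solution: C_1e^(-5t)(3,-1) + C_2e^(-t)(-2,1).

x(t) = 3C_1e^(-5t) - 2C_2e^(-t), y(t) = -C_1e^(-5t) + C_2e^(-t)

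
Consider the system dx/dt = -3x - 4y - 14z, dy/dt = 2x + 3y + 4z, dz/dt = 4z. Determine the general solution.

Coefficient matrix A = [[-3, -4, -14], [2, 3, 4], [0, 0, 4]].
det(A - λI) = 0 gives eigenvalues λ = 1, -1, 4.
For λ=1: eigenvector (1,-1,0).
For λ=-1: eigenvector (2,-1,0).
For λ=4: eigenvector (-2,0,1).
General solution: C_1e^(t)(1,-1,0) + C_2e^(-t)(2,-1,0) + C_3e^(4t)(-2,0,1).

x(t) = C_1e^(t) + 2C_2e^(-t) - 2C_3e^(4t), y(t) = -C_1e^(t) - C_2e^(-t), z(t) = C_3e^(4t)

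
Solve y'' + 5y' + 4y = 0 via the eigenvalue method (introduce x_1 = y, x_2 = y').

Let x_1 = y, x_2 = y'. Then x_1' = x_2 and x_2' = -4x_1 - 5x_2.
A = [[0,1],[-4,-5]]; det(A-λI) = λ^2 + 5λ + 4.
Eigenvalues λ = -1, -4 with eigenvectors (1,-1), (1,-4).

y(t) = c_1e^(-t) + c_2e^(-4t)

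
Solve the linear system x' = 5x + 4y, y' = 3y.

Coefficient matrix A = [[5, 4], [0, 3]].
Characteristic polynomial det(A - λI) = λ^2 - 8λ + 15 = 0.
Eigenvalues λ = 3, 5.
For λ=3: (A-λI) row 1 is [2, 4], so an eigenvector is (-2, 1).
For λ=5: (A-λI) row 1 is [0, 4], so an eigenvector is (-1, 0).
General solution: K_1e^(3t)(-2,1) + K_2e^(5t)(-1,0).

x(t) = -2K_1e^(3t) - K_2e^(5t), y(t) = K_1e^(3t)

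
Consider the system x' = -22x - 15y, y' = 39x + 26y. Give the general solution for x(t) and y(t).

x(t) = C_1e^(2t)sin(3t) - 2C_1e^(2t)cos(3t) - 2C_2e^(2t)sin(3t) - C_2e^(2t)cos(3t), y(t) = -2C_1e^(2t)sin(3t) + 3C_1e^(2t)cos(3t) + 3C_2e^(2t)sin(3t) + 2C_2e^(2t)cos(3t)

Coefficient matrix A = [[-22, -15], [39, 26]].
Characteristic polynomial det(A - λI) = λ^2 - 4λ + 13 = 0.
Eigenvalues λ = 2 ± 3i (complex conjugate pair).
For λ=2+3i: an eigenvector is (-2,3) - i(1,-2) = (-2 - i, 3 + 2i).
A real fundamental pair from Re and Im of e^((2+3i)t)v: X_1 = e^(2t)(cos(3t)·(-2,3) + sin(3t)·(1,-2)), X_2 = e^(2t)(sin(3t)·(-2,3) - cos(3t)·(1,-2)).
General solution: C_1X_1 + C_2X_2.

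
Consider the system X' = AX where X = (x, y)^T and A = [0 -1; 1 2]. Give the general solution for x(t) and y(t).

x(t) = -c_1e^(t) - c_2te^(t) - 2c_2e^(t), y(t) = c_1e^(t) + c_2te^(t) + 3c_2e^(t)

Coefficient matrix A = [[0, -1], [1, 2]].
Characteristic polynomial det(A - λI) = λ^2 - 2λ + 1 = 0.
Single eigenvalue λ = 1 with algebraic multiplicity 2.
Eigenvector v = (-1,1); generalized eigenvector w with (A-λI)w=v is (-2,3).
General solution: e^(t)[c_1·v + c_2·(t·v + w)].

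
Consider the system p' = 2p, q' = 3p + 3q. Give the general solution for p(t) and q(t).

Coefficient matrix A = [[2, 0], [3, 3]].
Characteristic polynomial det(A - λI) = λ^2 - 5λ + 6 = 0.
Eigenvalues λ = 2, 3.
For λ=2: (A-λI) row 2 is [3, 1], so an eigenvector is (-1, 3).
For λ=3: (A-λI) row 1 is [-1, 0], so an eigenvector is (0, 1).
General solution: K_1e^(2t)(-1,3) + K_2e^(3t)(0,1).

p(t) = -K_1e^(2t), q(t) = 3K_1e^(2t) + K_2e^(3t)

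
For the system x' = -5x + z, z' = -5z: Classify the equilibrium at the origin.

A = [[-5,1],[0,-5]]; det(A-λI) = λ^2 + 10λ + 25.
repeated λ = -5 with a single eigenvector.

stable improper node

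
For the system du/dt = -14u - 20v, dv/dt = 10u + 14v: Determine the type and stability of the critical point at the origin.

center

A = [[-14,-20],[10,14]]; det(A-λI) = λ^2 + 4.
λ = 0 ± 2i: zero real part.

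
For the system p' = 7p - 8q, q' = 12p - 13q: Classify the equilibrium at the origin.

stable node

A = [[7,-8],[12,-13]]; det(A-λI) = λ^2 + 6λ + 5.
λ = -5, -1: both negative.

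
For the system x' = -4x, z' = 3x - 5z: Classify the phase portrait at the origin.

stable node

A = [[-4,0],[3,-5]]; det(A-λI) = λ^2 + 9λ + 20.
λ = -5, -4: both negative.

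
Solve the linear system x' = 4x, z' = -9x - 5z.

x(t) = K_1e^(4t), z(t) = -K_1e^(4t) - K_2e^(-5t)

Coefficient matrix A = [[4, 0], [-9, -5]].
Characteristic polynomial det(A - λI) = λ^2 + λ - 20 = 0.
Eigenvalues λ = 4, -5.
For λ=4: (A-λI) row 2 is [-9, -9], so an eigenvector is (1, -1).
For λ=-5: (A-λI) row 1 is [9, 0], so an eigenvector is (0, -1).
General solution: K_1e^(4t)(1,-1) + K_2e^(-5t)(0,-1).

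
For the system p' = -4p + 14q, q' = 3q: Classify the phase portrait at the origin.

A = [[-4,14],[0,3]]; det(A-λI) = λ^2 + λ - 12.
λ = 3, -4: opposite signs.

saddle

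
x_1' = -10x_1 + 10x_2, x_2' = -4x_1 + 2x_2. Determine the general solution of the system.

x_1(t) = 2K_1e^(-4t)sin(2t) + K_1e^(-4t)cos(2t) + K_2e^(-4t)sin(2t) - 2K_2e^(-4t)cos(2t), x_2(t) = K_1e^(-4t)sin(2t) + K_1e^(-4t)cos(2t) + K_2e^(-4t)sin(2t) - K_2e^(-4t)cos(2t)

Coefficient matrix A = [[-10, 10], [-4, 2]].
Characteristic polynomial det(A - λI) = λ^2 + 8λ + 20 = 0.
Eigenvalues λ = -4 ± 2i (complex conjugate pair).
For λ=-4+2i: an eigenvector is (1,1) - i(2,1) = (1 - 2i, 1 - i).
A real fundamental pair from Re and Im of e^((-4+2i)t)v: X_1 = e^(-4t)(cos(2t)·(1,1) + sin(2t)·(2,1)), X_2 = e^(-4t)(sin(2t)·(1,1) - cos(2t)·(2,1)).
General solution: K_1X_1 + K_2X_2.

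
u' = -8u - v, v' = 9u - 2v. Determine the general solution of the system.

u(t) = K_1e^(-5t) + K_2te^(-5t) - K_2e^(-5t), v(t) = -3K_1e^(-5t) - 3K_2te^(-5t) + 2K_2e^(-5t)

Coefficient matrix A = [[-8, -1], [9, -2]].
Characteristic polynomial det(A - λI) = λ^2 + 10λ + 25 = 0.
Single eigenvalue λ = -5 with algebraic multiplicity 2.
Eigenvector v = (1,-3); generalized eigenvector w with (A-λI)w=v is (-1,2).
General solution: e^(-5t)[K_1·v + K_2·(t·v + w)].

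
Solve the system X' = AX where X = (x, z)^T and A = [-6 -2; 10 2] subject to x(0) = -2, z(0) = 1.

Coefficient matrix A = [[-6, -2], [10, 2]].
Characteristic polynomial det(A - λI) = λ^2 + 4λ + 8 = 0.
Eigenvalues λ = -2 ± 2i (complex conjugate pair).
For λ=-2+2i: an eigenvector is (0,-1) - i(1,-2) = (0 - i, -1 + 2i).
A real fundamental pair from Re and Im of e^((-2+2i)t)v: X_1 = e^(-2t)(cos(2t)·(0,-1) + sin(2t)·(1,-2)), X_2 = e^(-2t)(sin(2t)·(0,-1) - cos(2t)·(1,-2)).
General solution: K_1X_1 + K_2X_2.
Applying x(0)=-2, z(0)=1 gives K_1=3, K_2=2.

x(t) = 3e^(-2t)sin(2t) - 2e^(-2t)cos(2t), z(t) = -8e^(-2t)sin(2t) + e^(-2t)cos(2t)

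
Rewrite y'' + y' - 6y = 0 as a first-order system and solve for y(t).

y(t) = C_1e^(2t) + C_2e^(-3t)

Let x_1 = y, x_2 = y'. Then x_1' = x_2 and x_2' = 6x_1 - x_2.
A = [[0,1],[6,-1]]; det(A-λI) = λ^2 + λ - 6.
Eigenvalues λ = 2, -3 with eigenvectors (1,2), (1,-3).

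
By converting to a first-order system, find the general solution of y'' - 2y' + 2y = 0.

Let x_1 = y, x_2 = y'. Then x_1' = x_2 and x_2' = -2x_1 + 2x_2.
A = [[0,1],[-2,2]]; det(A-λI) = λ^2 - 2λ + 2.
Eigenvalues λ = 1 ± i.

y(t) = C_1e^(t)cos(t) + C_2e^(t)sin(t)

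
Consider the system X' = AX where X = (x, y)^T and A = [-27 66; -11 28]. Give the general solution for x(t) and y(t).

Coefficient matrix A = [[-27, 66], [-11, 28]].
Characteristic polynomial det(A - λI) = λ^2 - λ - 30 = 0.
Eigenvalues λ = -5, 6.
For λ=-5: (A-λI) row 1 is [-22, 66], so an eigenvector is (3, 1).
For λ=6: (A-λI) row 1 is [-33, 66], so an eigenvector is (-2, -1).
General solution: c_1e^(-5t)(3,1) + c_2e^(6t)(-2,-1).

x(t) = 3c_1e^(-5t) - 2c_2e^(6t), y(t) = c_1e^(-5t) - c_2e^(6t)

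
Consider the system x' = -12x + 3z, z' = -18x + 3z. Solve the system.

Coefficient matrix A = [[-12, 3], [-18, 3]].
Characteristic polynomial det(A - λI) = λ^2 + 9λ + 18 = 0.
Eigenvalues λ = -3, -6.
For λ=-3: (A-λI) row 1 is [-9, 3], so an eigenvector is (1, 3).
For λ=-6: (A-λI) row 1 is [-6, 3], so an eigenvector is (1, 2).
General solution: K_1e^(-3t)(1,3) + K_2e^(-6t)(1,2).

x(t) = K_1e^(-3t) + K_2e^(-6t), z(t) = 3K_1e^(-3t) + 2K_2e^(-6t)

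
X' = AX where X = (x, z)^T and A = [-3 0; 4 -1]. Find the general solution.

Coefficient matrix A = [[-3, 0], [4, -1]].
Characteristic polynomial det(A - λI) = λ^2 + 4λ + 3 = 0.
Eigenvalues λ = -1, -3.
For λ=-1: (A-λI) row 1 is [-2, 0], so an eigenvector is (0, 1).
For λ=-3: (A-λI) row 2 is [4, 2], so an eigenvector is (1, -2).
General solution: K_1e^(-t)(0,1) + K_2e^(-3t)(1,-2).

x(t) = K_2e^(-3t), z(t) = K_1e^(-t) - 2K_2e^(-3t)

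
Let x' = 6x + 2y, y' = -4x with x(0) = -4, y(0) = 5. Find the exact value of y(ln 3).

261

A = [[6,2],[-4,0]]; eigenvalues λ = 4, 2.
Eigenvectors: (1,-1) for λ=4, (-1,2) for λ=2.
From the initial condition, c_1 = -3, c_2 = 1.
y(ln 3) = (-3)(3^4)(-1) + (1)(3^2)(2) = 261.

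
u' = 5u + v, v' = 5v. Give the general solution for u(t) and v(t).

u(t) = -c_1e^(5t) - c_2te^(5t) + 3c_2e^(5t), v(t) = -c_2e^(5t)

Coefficient matrix A = [[5, 1], [0, 5]].
Characteristic polynomial det(A - λI) = λ^2 - 10λ + 25 = 0.
Single eigenvalue λ = 5 with algebraic multiplicity 2.
Eigenvector v = (-1,0); generalized eigenvector w with (A-λI)w=v is (3,-1).
General solution: e^(5t)[c_1·v + c_2·(t·v + w)].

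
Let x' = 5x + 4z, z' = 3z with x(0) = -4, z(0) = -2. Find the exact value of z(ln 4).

A = [[5,4],[0,3]]; eigenvalues λ = 5, 3.
Eigenvectors: (1,0) for λ=5, (-2,1) for λ=3.
From the initial condition, c_1 = -8, c_2 = -2.
z(ln 4) = (-8)(4^5)(0) + (-2)(4^3)(1) = -128.

-128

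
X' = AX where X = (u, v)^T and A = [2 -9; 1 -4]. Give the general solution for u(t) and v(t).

Coefficient matrix A = [[2, -9], [1, -4]].
Characteristic polynomial det(A - λI) = λ^2 + 2λ + 1 = 0.
Single eigenvalue λ = -1 with algebraic multiplicity 2.
Eigenvector v = (-3,-1); generalized eigenvector w with (A-λI)w=v is (-1,0).
General solution: e^(-t)[C_1·v + C_2·(t·v + w)].

u(t) = -3C_1e^(-t) - 3C_2te^(-t) - C_2e^(-t), v(t) = -C_1e^(-t) - C_2te^(-t)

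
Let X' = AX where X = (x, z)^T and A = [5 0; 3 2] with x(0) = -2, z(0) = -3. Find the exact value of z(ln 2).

-68

A = [[5,0],[3,2]]; eigenvalues λ = 2, 5.
Eigenvectors: (0,1) for λ=2, (-1,-1) for λ=5.
From the initial condition, c_1 = -1, c_2 = 2.
z(ln 2) = (-1)(2^2)(1) + (2)(2^5)(-1) = -68.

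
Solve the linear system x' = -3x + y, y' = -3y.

x(t) = c_1e^(-3t) + c_2te^(-3t) - c_2e^(-3t), y(t) = c_2e^(-3t)

Coefficient matrix A = [[-3, 1], [0, -3]].
Characteristic polynomial det(A - λI) = λ^2 + 6λ + 9 = 0.
Single eigenvalue λ = -3 with algebraic multiplicity 2.
Eigenvector v = (1,0); generalized eigenvector w with (A-λI)w=v is (-1,1).
General solution: e^(-3t)[c_1·v + c_2·(t·v + w)].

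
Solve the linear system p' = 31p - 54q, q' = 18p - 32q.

p(t) = 3c_1e^(-5t) + 2c_2e^(4t), q(t) = 2c_1e^(-5t) + c_2e^(4t)

Coefficient matrix A = [[31, -54], [18, -32]].
Characteristic polynomial det(A - λI) = λ^2 + λ - 20 = 0.
Eigenvalues λ = -5, 4.
For λ=-5: (A-λI) row 1 is [36, -54], so an eigenvector is (3, 2).
For λ=4: (A-λI) row 1 is [27, -54], so an eigenvector is (2, 1).
General solution: c_1e^(-5t)(3,2) + c_2e^(4t)(2,1).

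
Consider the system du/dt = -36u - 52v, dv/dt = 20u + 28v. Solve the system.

Coefficient matrix A = [[-36, -52], [20, 28]].
Characteristic polynomial det(A - λI) = λ^2 + 8λ + 32 = 0.
Eigenvalues λ = -4 ± 4i (complex conjugate pair).
For λ=-4+4i: an eigenvector is (3,-2) - i(2,-1) = (3 - 2i, -2 + i).
A real fundamental pair from Re and Im of e^((-4+4i)t)v: X_1 = e^(-4t)(cos(4t)·(3,-2) + sin(4t)·(2,-1)), X_2 = e^(-4t)(sin(4t)·(3,-2) - cos(4t)·(2,-1)).
General solution: c_1X_1 + c_2X_2.

u(t) = 2c_1e^(-4t)sin(4t) + 3c_1e^(-4t)cos(4t) + 3c_2e^(-4t)sin(4t) - 2c_2e^(-4t)cos(4t), v(t) = -c_1e^(-4t)sin(4t) - 2c_1e^(-4t)cos(4t) - 2c_2e^(-4t)sin(4t) + c_2e^(-4t)cos(4t)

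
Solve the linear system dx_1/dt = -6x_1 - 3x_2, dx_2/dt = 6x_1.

x_1(t) = C_1e^(-3t)sin(3t) - C_2e^(-3t)cos(3t), x_2(t) = -C_1e^(-3t)sin(3t) - C_1e^(-3t)cos(3t) - C_2e^(-3t)sin(3t) + C_2e^(-3t)cos(3t)

Coefficient matrix A = [[-6, -3], [6, 0]].
Characteristic polynomial det(A - λI) = λ^2 + 6λ + 18 = 0.
Eigenvalues λ = -3 ± 3i (complex conjugate pair).
For λ=-3+3i: an eigenvector is (0,-1) - i(1,-1) = (0 - i, -1 + i).
A real fundamental pair from Re and Im of e^((-3+3i)t)v: X_1 = e^(-3t)(cos(3t)·(0,-1) + sin(3t)·(1,-1)), X_2 = e^(-3t)(sin(3t)·(0,-1) - cos(3t)·(1,-1)).
General solution: C_1X_1 + C_2X_2.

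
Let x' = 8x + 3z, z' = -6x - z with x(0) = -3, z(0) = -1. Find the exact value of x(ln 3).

A = [[8,3],[-6,-1]]; eigenvalues λ = 2, 5.
Eigenvectors: (-1,2) for λ=2, (-1,1) for λ=5.
From the initial condition, c_1 = -4, c_2 = 7.
x(ln 3) = (-4)(3^2)(-1) + (7)(3^5)(-1) = -1665.

-1665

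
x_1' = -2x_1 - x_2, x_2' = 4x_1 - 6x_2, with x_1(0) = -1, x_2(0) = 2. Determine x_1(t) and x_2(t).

Coefficient matrix A = [[-2, -1], [4, -6]].
Characteristic polynomial det(A - λI) = λ^2 + 8λ + 16 = 0.
Single eigenvalue λ = -4 with algebraic multiplicity 2.
Eigenvector v = (1,2); generalized eigenvector w with (A-λI)w=v is (0,-1).
General solution: e^(-4t)[c_1·v + c_2·(t·v + w)].
Applying x_1(0)=-1, x_2(0)=2 gives c_1=-1, c_2=-4.

x_1(t) = -4te^(-4t) - e^(-4t), x_2(t) = -8te^(-4t) + 2e^(-4t)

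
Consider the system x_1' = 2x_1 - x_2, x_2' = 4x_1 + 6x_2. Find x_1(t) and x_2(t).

x_1(t) = -K_1e^(4t) - K_2te^(4t), x_2(t) = 2K_1e^(4t) + 2K_2te^(4t) + K_2e^(4t)

Coefficient matrix A = [[2, -1], [4, 6]].
Characteristic polynomial det(A - λI) = λ^2 - 8λ + 16 = 0.
Single eigenvalue λ = 4 with algebraic multiplicity 2.
Eigenvector v = (-1,2); generalized eigenvector w with (A-λI)w=v is (0,1).
General solution: e^(4t)[K_1·v + K_2·(t·v + w)].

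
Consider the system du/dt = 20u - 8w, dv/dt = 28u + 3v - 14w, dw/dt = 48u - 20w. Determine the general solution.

u(t) = -K_1e^(-4t) + K_3e^(4t), v(t) = -2K_1e^(-4t) + K_2e^(3t), w(t) = -3K_1e^(-4t) + 2K_3e^(4t)

Coefficient matrix A = [[20, 0, -8], [28, 3, -14], [48, 0, -20]].
det(A - λI) = 0 gives eigenvalues λ = -4, 3, 4.
For λ=-4: eigenvector (-1,-2,-3).
For λ=3: eigenvector (0,1,0).
For λ=4: eigenvector (1,0,2).
General solution: K_1e^(-4t)(-1,-2,-3) + K_2e^(3t)(0,1,0) + K_3e^(4t)(1,0,2).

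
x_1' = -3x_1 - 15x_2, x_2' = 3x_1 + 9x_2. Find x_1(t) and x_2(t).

x_1(t) = -2K_1e^(3t)sin(3t) + K_1e^(3t)cos(3t) + K_2e^(3t)sin(3t) + 2K_2e^(3t)cos(3t), x_2(t) = K_1e^(3t)sin(3t) - K_2e^(3t)cos(3t)

Coefficient matrix A = [[-3, -15], [3, 9]].
Characteristic polynomial det(A - λI) = λ^2 - 6λ + 18 = 0.
Eigenvalues λ = 3 ± 3i (complex conjugate pair).
For λ=3+3i: an eigenvector is (1,0) - i(-2,1) = (1 + 2i, 0 - i).
A real fundamental pair from Re and Im of e^((3+3i)t)v: X_1 = e^(3t)(cos(3t)·(1,0) + sin(3t)·(-2,1)), X_2 = e^(3t)(sin(3t)·(1,0) - cos(3t)·(-2,1)).
General solution: K_1X_1 + K_2X_2.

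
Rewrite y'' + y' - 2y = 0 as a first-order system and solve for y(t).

Let x_1 = y, x_2 = y'. Then x_1' = x_2 and x_2' = 2x_1 - x_2.
A = [[0,1],[2,-1]]; det(A-λI) = λ^2 + λ - 2.
Eigenvalues λ = 1, -2 with eigenvectors (1,1), (1,-2).

y(t) = c_1e^(t) + c_2e^(-2t)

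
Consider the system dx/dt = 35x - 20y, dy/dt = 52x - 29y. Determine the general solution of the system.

Coefficient matrix A = [[35, -20], [52, -29]].
Characteristic polynomial det(A - λI) = λ^2 - 6λ + 25 = 0.
Eigenvalues λ = 3 ± 4i (complex conjugate pair).
For λ=3+4i: an eigenvector is (-1,-2) - i(2,3) = (-1 - 2i, -2 - 3i).
A real fundamental pair from Re and Im of e^((3+4i)t)v: X_1 = e^(3t)(cos(4t)·(-1,-2) + sin(4t)·(2,3)), X_2 = e^(3t)(sin(4t)·(-1,-2) - cos(4t)·(2,3)).
General solution: K_1X_1 + K_2X_2.

x(t) = 2K_1e^(3t)sin(4t) - K_1e^(3t)cos(4t) - K_2e^(3t)sin(4t) - 2K_2e^(3t)cos(4t), y(t) = 3K_1e^(3t)sin(4t) - 2K_1e^(3t)cos(4t) - 2K_2e^(3t)sin(4t) - 3K_2e^(3t)cos(4t)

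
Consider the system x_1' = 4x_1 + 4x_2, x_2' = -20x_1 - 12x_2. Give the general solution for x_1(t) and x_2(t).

x_1(t) = K_1e^(-4t)cos(4t) + K_2e^(-4t)sin(4t), x_2(t) = -K_1e^(-4t)sin(4t) - 2K_1e^(-4t)cos(4t) - 2K_2e^(-4t)sin(4t) + K_2e^(-4t)cos(4t)

Coefficient matrix A = [[4, 4], [-20, -12]].
Characteristic polynomial det(A - λI) = λ^2 + 8λ + 32 = 0.
Eigenvalues λ = -4 ± 4i (complex conjugate pair).
For λ=-4+4i: an eigenvector is (1,-2) - i(0,-1) = (1, -2 + i).
A real fundamental pair from Re and Im of e^((-4+4i)t)v: X_1 = e^(-4t)(cos(4t)·(1,-2) + sin(4t)·(0,-1)), X_2 = e^(-4t)(sin(4t)·(1,-2) - cos(4t)·(0,-1)).
General solution: K_1X_1 + K_2X_2.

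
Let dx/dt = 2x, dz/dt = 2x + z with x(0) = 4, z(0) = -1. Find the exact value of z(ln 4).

92

A = [[2,0],[2,1]]; eigenvalues λ = 1, 2.
Eigenvectors: (0,-1) for λ=1, (1,2) for λ=2.
From the initial condition, c_1 = 9, c_2 = 4.
z(ln 4) = (9)(4^1)(-1) + (4)(4^2)(2) = 92.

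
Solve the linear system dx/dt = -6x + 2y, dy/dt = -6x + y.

Coefficient matrix A = [[-6, 2], [-6, 1]].
Characteristic polynomial det(A - λI) = λ^2 + 5λ + 6 = 0.
Eigenvalues λ = -2, -3.
For λ=-2: (A-λI) row 1 is [-4, 2], so an eigenvector is (1, 2).
For λ=-3: (A-λI) row 1 is [-3, 2], so an eigenvector is (2, 3).
General solution: c_1e^(-2t)(1,2) + c_2e^(-3t)(2,3).

x(t) = c_1e^(-2t) + 2c_2e^(-3t), y(t) = 2c_1e^(-2t) + 3c_2e^(-3t)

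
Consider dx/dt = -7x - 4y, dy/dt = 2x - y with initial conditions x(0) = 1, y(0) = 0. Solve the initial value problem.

x(t) = -e^(-3t) + 2e^(-5t), y(t) = e^(-3t) - e^(-5t)

Coefficient matrix A = [[-7, -4], [2, -1]].
Characteristic polynomial det(A - λI) = λ^2 + 8λ + 15 = 0.
Eigenvalues λ = -5, -3.
For λ=-5: (A-λI) row 1 is [-2, -4], so an eigenvector is (-2, 1).
For λ=-3: (A-λI) row 1 is [-4, -4], so an eigenvector is (-1, 1).
General solution: K_1e^(-5t)(-2,1) + K_2e^(-3t)(-1,1).
Applying x(0)=1, y(0)=0 gives K_1=-1, K_2=1.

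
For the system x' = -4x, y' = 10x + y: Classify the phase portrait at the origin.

A = [[-4,0],[10,1]]; det(A-λI) = λ^2 + 3λ - 4.
λ = 1, -4: opposite signs.

saddle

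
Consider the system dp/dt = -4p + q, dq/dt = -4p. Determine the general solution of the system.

p(t) = c_1e^(-2t) + c_2te^(-2t) - c_2e^(-2t), q(t) = 2c_1e^(-2t) + 2c_2te^(-2t) - c_2e^(-2t)

Coefficient matrix A = [[-4, 1], [-4, 0]].
Characteristic polynomial det(A - λI) = λ^2 + 4λ + 4 = 0.
Single eigenvalue λ = -2 with algebraic multiplicity 2.
Eigenvector v = (1,2); generalized eigenvector w with (A-λI)w=v is (-1,-1).
General solution: e^(-2t)[c_1·v + c_2·(t·v + w)].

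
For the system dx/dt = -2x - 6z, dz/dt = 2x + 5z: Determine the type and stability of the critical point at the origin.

unstable node

A = [[-2,-6],[2,5]]; det(A-λI) = λ^2 - 3λ + 2.
λ = 1, 2: both positive.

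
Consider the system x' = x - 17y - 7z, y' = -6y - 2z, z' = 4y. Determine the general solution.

Coefficient matrix A = [[1, -17, -7], [0, -6, -2], [0, 4, 0]].
det(A - λI) = 0 gives eigenvalues λ = 1, -2, -4.
For λ=1: eigenvector (1,0,0).
For λ=-2: eigenvector (1,1,-2).
For λ=-4: eigenvector (2,1,-1).
General solution: c_1e^(t)(1,0,0) + c_2e^(-2t)(1,1,-2) + c_3e^(-4t)(2,1,-1).

x(t) = c_1e^(t) + c_2e^(-2t) + 2c_3e^(-4t), y(t) = c_2e^(-2t) + c_3e^(-4t), z(t) = -2c_2e^(-2t) - c_3e^(-4t)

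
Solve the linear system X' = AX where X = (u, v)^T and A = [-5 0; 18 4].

u(t) = -C_2e^(-5t), v(t) = C_1e^(4t) + 2C_2e^(-5t)

Coefficient matrix A = [[-5, 0], [18, 4]].
Characteristic polynomial det(A - λI) = λ^2 + λ - 20 = 0.
Eigenvalues λ = 4, -5.
For λ=4: (A-λI) row 1 is [-9, 0], so an eigenvector is (0, 1).
For λ=-5: (A-λI) row 2 is [18, 9], so an eigenvector is (-1, 2).
General solution: C_1e^(4t)(0,1) + C_2e^(-5t)(-1,2).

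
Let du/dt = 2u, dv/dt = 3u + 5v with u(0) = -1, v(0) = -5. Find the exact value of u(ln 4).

-16

A = [[2,0],[3,5]]; eigenvalues λ = 5, 2.
Eigenvectors: (0,-1) for λ=5, (1,-1) for λ=2.
From the initial condition, c_1 = 6, c_2 = -1.
u(ln 4) = (6)(4^5)(0) + (-1)(4^2)(1) = -16.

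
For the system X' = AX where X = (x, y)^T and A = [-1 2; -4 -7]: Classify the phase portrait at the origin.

A = [[-1,2],[-4,-7]]; det(A-λI) = λ^2 + 8λ + 15.
λ = -5, -3: both negative.

stable node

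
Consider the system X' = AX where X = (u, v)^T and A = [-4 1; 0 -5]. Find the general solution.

Coefficient matrix A = [[-4, 1], [0, -5]].
Characteristic polynomial det(A - λI) = λ^2 + 9λ + 20 = 0.
Eigenvalues λ = -4, -5.
For λ=-4: (A-λI) row 1 is [0, 1], so an eigenvector is (1, 0).
For λ=-5: (A-λI) row 1 is [1, 1], so an eigenvector is (1, -1).
General solution: K_1e^(-4t)(1,0) + K_2e^(-5t)(1,-1).

u(t) = K_1e^(-4t) + K_2e^(-5t), v(t) = -K_2e^(-5t)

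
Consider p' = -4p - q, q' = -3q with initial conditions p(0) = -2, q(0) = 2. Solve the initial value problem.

Coefficient matrix A = [[-4, -1], [0, -3]].
Characteristic polynomial det(A - λI) = λ^2 + 7λ + 12 = 0.
Eigenvalues λ = -3, -4.
For λ=-3: (A-λI) row 1 is [-1, -1], so an eigenvector is (-1, 1).
For λ=-4: (A-λI) row 1 is [0, -1], so an eigenvector is (1, 0).
General solution: K_1e^(-3t)(-1,1) + K_2e^(-4t)(1,0).
Applying p(0)=-2, q(0)=2 gives K_1=2, K_2=0.

p(t) = -2e^(-3t), q(t) = 2e^(-3t)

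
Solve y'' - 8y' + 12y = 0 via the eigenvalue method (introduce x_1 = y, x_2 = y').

y(t) = C_1e^(6t) + C_2e^(2t)

Let x_1 = y, x_2 = y'. Then x_1' = x_2 and x_2' = -12x_1 + 8x_2.
A = [[0,1],[-12,8]]; det(A-λI) = λ^2 - 8λ + 12.
Eigenvalues λ = 6, 2 with eigenvectors (1,6), (1,2).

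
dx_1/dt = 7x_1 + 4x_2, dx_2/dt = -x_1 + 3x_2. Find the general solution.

Coefficient matrix A = [[7, 4], [-1, 3]].
Characteristic polynomial det(A - λI) = λ^2 - 10λ + 25 = 0.
Single eigenvalue λ = 5 with algebraic multiplicity 2.
Eigenvector v = (-2,1); generalized eigenvector w with (A-λI)w=v is (3,-2).
General solution: e^(5t)[C_1·v + C_2·(t·v + w)].

x_1(t) = -2C_1e^(5t) - 2C_2te^(5t) + 3C_2e^(5t), x_2(t) = C_1e^(5t) + C_2te^(5t) - 2C_2e^(5t)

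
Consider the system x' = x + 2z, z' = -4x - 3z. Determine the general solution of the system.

Coefficient matrix A = [[1, 2], [-4, -3]].
Characteristic polynomial det(A - λI) = λ^2 + 2λ + 5 = 0.
Eigenvalues λ = -1 ± 2i (complex conjugate pair).
For λ=-1+2i: an eigenvector is (1,-1) - i(0,-1) = (1, -1 + i).
A real fundamental pair from Re and Im of e^((-1+2i)t)v: X_1 = e^(-t)(cos(2t)·(1,-1) + sin(2t)·(0,-1)), X_2 = e^(-t)(sin(2t)·(1,-1) - cos(2t)·(0,-1)).
General solution: C_1X_1 + C_2X_2.

x(t) = C_1e^(-t)cos(2t) + C_2e^(-t)sin(2t), z(t) = -C_1e^(-t)sin(2t) - C_1e^(-t)cos(2t) - C_2e^(-t)sin(2t) + C_2e^(-t)cos(2t)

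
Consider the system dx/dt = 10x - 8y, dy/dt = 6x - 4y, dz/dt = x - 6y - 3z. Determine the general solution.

x(t) = C_1e^(2t) - 4C_3e^(4t), y(t) = C_1e^(2t) - 3C_3e^(4t), z(t) = -C_1e^(2t) + C_2e^(-3t) + 2C_3e^(4t)

Coefficient matrix A = [[10, -8, 0], [6, -4, 0], [1, -6, -3]].
det(A - λI) = 0 gives eigenvalues λ = 2, -3, 4.
For λ=2: eigenvector (1,1,-1).
For λ=-3: eigenvector (0,0,1).
For λ=4: eigenvector (-4,-3,2).
General solution: C_1e^(2t)(1,1,-1) + C_2e^(-3t)(0,0,1) + C_3e^(4t)(-4,-3,2).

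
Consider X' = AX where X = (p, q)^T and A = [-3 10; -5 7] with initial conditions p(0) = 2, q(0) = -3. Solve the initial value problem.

Coefficient matrix A = [[-3, 10], [-5, 7]].
Characteristic polynomial det(A - λI) = λ^2 - 4λ + 29 = 0.
Eigenvalues λ = 2 ± 5i (complex conjugate pair).
For λ=2+5i: an eigenvector is (1,0) - i(-1,-1) = (1 + i, 0 + i).
A real fundamental pair from Re and Im of e^((2+5i)t)v: X_1 = e^(2t)(cos(5t)·(1,0) + sin(5t)·(-1,-1)), X_2 = e^(2t)(sin(5t)·(1,0) - cos(5t)·(-1,-1)).
General solution: K_1X_1 + K_2X_2.
Applying p(0)=2, q(0)=-3 gives K_1=5, K_2=-3.

p(t) = -8e^(2t)sin(5t) + 2e^(2t)cos(5t), q(t) = -5e^(2t)sin(5t) - 3e^(2t)cos(5t)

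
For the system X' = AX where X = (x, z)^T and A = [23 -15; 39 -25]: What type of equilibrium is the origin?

stable spiral

A = [[23,-15],[39,-25]]; det(A-λI) = λ^2 + 2λ + 10.
λ = -1 ± 3i: negative real part.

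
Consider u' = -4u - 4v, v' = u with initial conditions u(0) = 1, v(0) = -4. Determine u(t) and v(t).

Coefficient matrix A = [[-4, -4], [1, 0]].
Characteristic polynomial det(A - λI) = λ^2 + 4λ + 4 = 0.
Single eigenvalue λ = -2 with algebraic multiplicity 2.
Eigenvector v = (-2,1); generalized eigenvector w with (A-λI)w=v is (-3,2).
General solution: e^(-2t)[K_1·v + K_2·(t·v + w)].
Applying u(0)=1, v(0)=-4 gives K_1=10, K_2=-7.

u(t) = 14te^(-2t) + e^(-2t), v(t) = -7te^(-2t) - 4e^(-2t)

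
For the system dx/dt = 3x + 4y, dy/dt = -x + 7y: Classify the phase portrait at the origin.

A = [[3,4],[-1,7]]; det(A-λI) = λ^2 - 10λ + 25.
repeated λ = 5 with a single eigenvector.

unstable improper node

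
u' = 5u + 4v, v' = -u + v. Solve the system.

u(t) = 2C_1e^(3t) + 2C_2te^(3t) - C_2e^(3t), v(t) = -C_1e^(3t) - C_2te^(3t) + C_2e^(3t)

Coefficient matrix A = [[5, 4], [-1, 1]].
Characteristic polynomial det(A - λI) = λ^2 - 6λ + 9 = 0.
Single eigenvalue λ = 3 with algebraic multiplicity 2.
Eigenvector v = (2,-1); generalized eigenvector w with (A-λI)w=v is (-1,1).
General solution: e^(3t)[C_1·v + C_2·(t·v + w)].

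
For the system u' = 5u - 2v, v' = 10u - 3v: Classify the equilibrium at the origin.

A = [[5,-2],[10,-3]]; det(A-λI) = λ^2 - 2λ + 5.
λ = 1 ± 2i: positive real part.

unstable spiral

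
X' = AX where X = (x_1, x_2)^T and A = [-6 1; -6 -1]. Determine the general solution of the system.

Coefficient matrix A = [[-6, 1], [-6, -1]].
Characteristic polynomial det(A - λI) = λ^2 + 7λ + 12 = 0.
Eigenvalues λ = -3, -4.
For λ=-3: (A-λI) row 1 is [-3, 1], so an eigenvector is (1, 3).
For λ=-4: (A-λI) row 1 is [-2, 1], so an eigenvector is (-1, -2).
General solution: K_1e^(-3t)(1,3) + K_2e^(-4t)(-1,-2).

x_1(t) = K_1e^(-3t) - K_2e^(-4t), x_2(t) = 3K_1e^(-3t) - 2K_2e^(-4t)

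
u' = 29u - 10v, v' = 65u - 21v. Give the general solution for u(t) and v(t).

Coefficient matrix A = [[29, -10], [65, -21]].
Characteristic polynomial det(A - λI) = λ^2 - 8λ + 41 = 0.
Eigenvalues λ = 4 ± 5i (complex conjugate pair).
For λ=4+5i: an eigenvector is (-1,-2) - i(-1,-3) = (-1 + i, -2 + 3i).
A real fundamental pair from Re and Im of e^((4+5i)t)v: X_1 = e^(4t)(cos(5t)·(-1,-2) + sin(5t)·(-1,-3)), X_2 = e^(4t)(sin(5t)·(-1,-2) - cos(5t)·(-1,-3)).
General solution: c_1X_1 + c_2X_2.

u(t) = -c_1e^(4t)sin(5t) - c_1e^(4t)cos(5t) - c_2e^(4t)sin(5t) + c_2e^(4t)cos(5t), v(t) = -3c_1e^(4t)sin(5t) - 2c_1e^(4t)cos(5t) - 2c_2e^(4t)sin(5t) + 3c_2e^(4t)cos(5t)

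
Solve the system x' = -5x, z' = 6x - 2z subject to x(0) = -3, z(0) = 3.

Coefficient matrix A = [[-5, 0], [6, -2]].
Characteristic polynomial det(A - λI) = λ^2 + 7λ + 10 = 0.
Eigenvalues λ = -5, -2.
For λ=-5: (A-λI) row 2 is [6, 3], so an eigenvector is (1, -2).
For λ=-2: (A-λI) row 1 is [-3, 0], so an eigenvector is (0, -1).
General solution: C_1e^(-5t)(1,-2) + C_2e^(-2t)(0,-1).
Applying x(0)=-3, z(0)=3 gives C_1=-3, C_2=3.

x(t) = -3e^(-5t), z(t) = -3e^(-2t) + 6e^(-5t)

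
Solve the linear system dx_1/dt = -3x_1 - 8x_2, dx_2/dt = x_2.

x_1(t) = -2C_1e^(t) + C_2e^(-3t), x_2(t) = C_1e^(t)

Coefficient matrix A = [[-3, -8], [0, 1]].
Characteristic polynomial det(A - λI) = λ^2 + 2λ - 3 = 0.
Eigenvalues λ = 1, -3.
For λ=1: (A-λI) row 1 is [-4, -8], so an eigenvector is (-2, 1).
For λ=-3: (A-λI) row 1 is [0, -8], so an eigenvector is (1, 0).
General solution: C_1e^(t)(-2,1) + C_2e^(-3t)(1,0).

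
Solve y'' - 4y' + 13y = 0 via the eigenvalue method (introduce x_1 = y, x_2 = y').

Let x_1 = y, x_2 = y'. Then x_1' = x_2 and x_2' = -13x_1 + 4x_2.
A = [[0,1],[-13,4]]; det(A-λI) = λ^2 - 4λ + 13.
Eigenvalues λ = 2 ± 3i.

y(t) = c_1e^(2t)cos(3t) + c_2e^(2t)sin(3t)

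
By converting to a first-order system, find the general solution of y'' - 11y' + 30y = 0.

Let x_1 = y, x_2 = y'. Then x_1' = x_2 and x_2' = -30x_1 + 11x_2.
A = [[0,1],[-30,11]]; det(A-λI) = λ^2 - 11λ + 30.
Eigenvalues λ = 6, 5 with eigenvectors (1,6), (1,5).

y(t) = K_1e^(6t) + K_2e^(5t)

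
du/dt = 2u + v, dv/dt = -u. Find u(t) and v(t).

Coefficient matrix A = [[2, 1], [-1, 0]].
Characteristic polynomial det(A - λI) = λ^2 - 2λ + 1 = 0.
Single eigenvalue λ = 1 with algebraic multiplicity 2.
Eigenvector v = (1,-1); generalized eigenvector w with (A-λI)w=v is (-2,3).
General solution: e^(t)[C_1·v + C_2·(t·v + w)].

u(t) = C_1e^(t) + C_2te^(t) - 2C_2e^(t), v(t) = -C_1e^(t) - C_2te^(t) + 3C_2e^(t)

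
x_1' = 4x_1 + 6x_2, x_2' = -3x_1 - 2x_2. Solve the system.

Coefficient matrix A = [[4, 6], [-3, -2]].
Characteristic polynomial det(A - λI) = λ^2 - 2λ + 10 = 0.
Eigenvalues λ = 1 ± 3i (complex conjugate pair).
For λ=1+3i: an eigenvector is (1,-1) - i(-1,0) = (1 + i, -1).
A real fundamental pair from Re and Im of e^((1+3i)t)v: X_1 = e^(t)(cos(3t)·(1,-1) + sin(3t)·(-1,0)), X_2 = e^(t)(sin(3t)·(1,-1) - cos(3t)·(-1,0)).
General solution: K_1X_1 + K_2X_2.

x_1(t) = -K_1e^(t)sin(3t) + K_1e^(t)cos(3t) + K_2e^(t)sin(3t) + K_2e^(t)cos(3t), x_2(t) = -K_1e^(t)cos(3t) - K_2e^(t)sin(3t)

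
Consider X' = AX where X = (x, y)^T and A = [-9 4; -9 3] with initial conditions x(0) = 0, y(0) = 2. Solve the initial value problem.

x(t) = 8te^(-3t), y(t) = 12te^(-3t) + 2e^(-3t)

Coefficient matrix A = [[-9, 4], [-9, 3]].
Characteristic polynomial det(A - λI) = λ^2 + 6λ + 9 = 0.
Single eigenvalue λ = -3 with algebraic multiplicity 2.
Eigenvector v = (-2,-3); generalized eigenvector w with (A-λI)w=v is (1,1).
General solution: e^(-3t)[K_1·v + K_2·(t·v + w)].
Applying x(0)=0, y(0)=2 gives K_1=-2, K_2=-4.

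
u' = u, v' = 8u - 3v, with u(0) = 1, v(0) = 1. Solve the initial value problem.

Coefficient matrix A = [[1, 0], [8, -3]].
Characteristic polynomial det(A - λI) = λ^2 + 2λ - 3 = 0.
Eigenvalues λ = -3, 1.
For λ=-3: (A-λI) row 1 is [4, 0], so an eigenvector is (0, 1).
For λ=1: (A-λI) row 2 is [8, -4], so an eigenvector is (-1, -2).
General solution: K_1e^(-3t)(0,1) + K_2e^(t)(-1,-2).
Applying u(0)=1, v(0)=1 gives K_1=-1, K_2=-1.

u(t) = e^(t), v(t) = 2e^(t) - e^(-3t)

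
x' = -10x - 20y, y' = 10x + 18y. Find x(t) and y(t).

Coefficient matrix A = [[-10, -20], [10, 18]].
Characteristic polynomial det(A - λI) = λ^2 - 8λ + 20 = 0.
Eigenvalues λ = 4 ± 2i (complex conjugate pair).
For λ=4+2i: an eigenvector is (-3,2) - i(1,-1) = (-3 - i, 2 + i).
A real fundamental pair from Re and Im of e^((4+2i)t)v: X_1 = e^(4t)(cos(2t)·(-3,2) + sin(2t)·(1,-1)), X_2 = e^(4t)(sin(2t)·(-3,2) - cos(2t)·(1,-1)).
General solution: C_1X_1 + C_2X_2.

x(t) = C_1e^(4t)sin(2t) - 3C_1e^(4t)cos(2t) - 3C_2e^(4t)sin(2t) - C_2e^(4t)cos(2t), y(t) = -C_1e^(4t)sin(2t) + 2C_1e^(4t)cos(2t) + 2C_2e^(4t)sin(2t) + C_2e^(4t)cos(2t)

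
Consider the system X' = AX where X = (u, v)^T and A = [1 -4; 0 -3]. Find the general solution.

u(t) = C_1e^(-3t) - C_2e^(t), v(t) = C_1e^(-3t)

Coefficient matrix A = [[1, -4], [0, -3]].
Characteristic polynomial det(A - λI) = λ^2 + 2λ - 3 = 0.
Eigenvalues λ = -3, 1.
For λ=-3: (A-λI) row 1 is [4, -4], so an eigenvector is (1, 1).
For λ=1: (A-λI) row 1 is [0, -4], so an eigenvector is (-1, 0).
General solution: C_1e^(-3t)(1,1) + C_2e^(t)(-1,0).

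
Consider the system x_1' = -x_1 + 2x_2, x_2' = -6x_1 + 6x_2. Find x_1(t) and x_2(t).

x_1(t) = -K_1e^(3t) - 2K_2e^(2t), x_2(t) = -2K_1e^(3t) - 3K_2e^(2t)

Coefficient matrix A = [[-1, 2], [-6, 6]].
Characteristic polynomial det(A - λI) = λ^2 - 5λ + 6 = 0.
Eigenvalues λ = 3, 2.
For λ=3: (A-λI) row 1 is [-4, 2], so an eigenvector is (-1, -2).
For λ=2: (A-λI) row 1 is [-3, 2], so an eigenvector is (-2, -3).
General solution: K_1e^(3t)(-1,-2) + K_2e^(2t)(-2,-3).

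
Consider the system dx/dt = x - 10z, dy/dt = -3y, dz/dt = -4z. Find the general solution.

x(t) = C_2e^(t) + 2C_3e^(-4t), y(t) = C_1e^(-3t), z(t) = C_3e^(-4t)

Coefficient matrix A = [[1, 0, -10], [0, -3, 0], [0, 0, -4]].
det(A - λI) = 0 gives eigenvalues λ = -3, 1, -4.
For λ=-3: eigenvector (0,1,0).
For λ=1: eigenvector (1,0,0).
For λ=-4: eigenvector (2,0,1).
General solution: C_1e^(-3t)(0,1,0) + C_2e^(t)(1,0,0) + C_3e^(-4t)(2,0,1).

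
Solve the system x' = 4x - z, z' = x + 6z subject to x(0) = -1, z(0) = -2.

x(t) = 3te^(5t) - e^(5t), z(t) = -3te^(5t) - 2e^(5t)

Coefficient matrix A = [[4, -1], [1, 6]].
Characteristic polynomial det(A - λI) = λ^2 - 10λ + 25 = 0.
Single eigenvalue λ = 5 with algebraic multiplicity 2.
Eigenvector v = (-1,1); generalized eigenvector w with (A-λI)w=v is (-2,3).
General solution: e^(5t)[c_1·v + c_2·(t·v + w)].
Applying x(0)=-1, z(0)=-2 gives c_1=7, c_2=-3.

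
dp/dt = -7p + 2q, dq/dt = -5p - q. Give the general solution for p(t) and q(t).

Coefficient matrix A = [[-7, 2], [-5, -1]].
Characteristic polynomial det(A - λI) = λ^2 + 8λ + 17 = 0.
Eigenvalues λ = -4 ± i (complex conjugate pair).
For λ=-4+i: an eigenvector is (1,2) - i(1,1) = (1 - i, 2 - i).
A real fundamental pair from Re and Im of e^((-4+i)t)v: X_1 = e^(-4t)(cos(t)·(1,2) + sin(t)·(1,1)), X_2 = e^(-4t)(sin(t)·(1,2) - cos(t)·(1,1)).
General solution: C_1X_1 + C_2X_2.

p(t) = C_1e^(-4t)sin(t) + C_1e^(-4t)cos(t) + C_2e^(-4t)sin(t) - C_2e^(-4t)cos(t), q(t) = C_1e^(-4t)sin(t) + 2C_1e^(-4t)cos(t) + 2C_2e^(-4t)sin(t) - C_2e^(-4t)cos(t)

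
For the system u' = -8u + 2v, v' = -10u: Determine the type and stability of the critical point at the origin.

stable spiral

A = [[-8,2],[-10,0]]; det(A-λI) = λ^2 + 8λ + 20.
λ = -4 ± 2i: negative real part.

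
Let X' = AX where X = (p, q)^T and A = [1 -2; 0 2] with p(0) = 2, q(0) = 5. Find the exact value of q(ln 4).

80

A = [[1,-2],[0,2]]; eigenvalues λ = 2, 1.
Eigenvectors: (2,-1) for λ=2, (1,0) for λ=1.
From the initial condition, c_1 = -5, c_2 = 12.
q(ln 4) = (-5)(4^2)(-1) + (12)(4^1)(0) = 80.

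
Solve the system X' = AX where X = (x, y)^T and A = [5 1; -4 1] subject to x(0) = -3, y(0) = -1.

x(t) = -7te^(3t) - 3e^(3t), y(t) = 14te^(3t) - e^(3t)

Coefficient matrix A = [[5, 1], [-4, 1]].
Characteristic polynomial det(A - λI) = λ^2 - 6λ + 9 = 0.
Single eigenvalue λ = 3 with algebraic multiplicity 2.
Eigenvector v = (1,-2); generalized eigenvector w with (A-λI)w=v is (1,-1).
General solution: e^(3t)[c_1·v + c_2·(t·v + w)].
Applying x(0)=-3, y(0)=-1 gives c_1=4, c_2=-7.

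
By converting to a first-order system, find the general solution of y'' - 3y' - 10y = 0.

y(t) = C_1e^(-2t) + C_2e^(5t)

Let x_1 = y, x_2 = y'. Then x_1' = x_2 and x_2' = 10x_1 + 3x_2.
A = [[0,1],[10,3]]; det(A-λI) = λ^2 - 3λ - 10.
Eigenvalues λ = -2, 5 with eigenvectors (1,-2), (1,5).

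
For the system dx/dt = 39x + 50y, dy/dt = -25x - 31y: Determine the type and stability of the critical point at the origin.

A = [[39,50],[-25,-31]]; det(A-λI) = λ^2 - 8λ + 41.
λ = 4 ± 5i: positive real part.

unstable spiral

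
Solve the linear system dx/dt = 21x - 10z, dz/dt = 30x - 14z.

x(t) = K_1e^(t) + 2K_2e^(6t), z(t) = 2K_1e^(t) + 3K_2e^(6t)

Coefficient matrix A = [[21, -10], [30, -14]].
Characteristic polynomial det(A - λI) = λ^2 - 7λ + 6 = 0.
Eigenvalues λ = 1, 6.
For λ=1: (A-λI) row 1 is [20, -10], so an eigenvector is (1, 2).
For λ=6: (A-λI) row 1 is [15, -10], so an eigenvector is (2, 3).
General solution: K_1e^(t)(1,2) + K_2e^(6t)(2,3).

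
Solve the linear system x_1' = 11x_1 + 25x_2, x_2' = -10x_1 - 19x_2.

Coefficient matrix A = [[11, 25], [-10, -19]].
Characteristic polynomial det(A - λI) = λ^2 + 8λ + 41 = 0.
Eigenvalues λ = -4 ± 5i (complex conjugate pair).
For λ=-4+5i: an eigenvector is (-1,1) - i(2,-1) = (-1 - 2i, 1 + i).
A real fundamental pair from Re and Im of e^((-4+5i)t)v: X_1 = e^(-4t)(cos(5t)·(-1,1) + sin(5t)·(2,-1)), X_2 = e^(-4t)(sin(5t)·(-1,1) - cos(5t)·(2,-1)).
General solution: K_1X_1 + K_2X_2.

x_1(t) = 2K_1e^(-4t)sin(5t) - K_1e^(-4t)cos(5t) - K_2e^(-4t)sin(5t) - 2K_2e^(-4t)cos(5t), x_2(t) = -K_1e^(-4t)sin(5t) + K_1e^(-4t)cos(5t) + K_2e^(-4t)sin(5t) + K_2e^(-4t)cos(5t)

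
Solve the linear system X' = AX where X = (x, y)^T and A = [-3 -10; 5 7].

Coefficient matrix A = [[-3, -10], [5, 7]].
Characteristic polynomial det(A - λI) = λ^2 - 4λ + 29 = 0.
Eigenvalues λ = 2 ± 5i (complex conjugate pair).
For λ=2+5i: an eigenvector is (-1,1) - i(-1,0) = (-1 + i, 1).
A real fundamental pair from Re and Im of e^((2+5i)t)v: X_1 = e^(2t)(cos(5t)·(-1,1) + sin(5t)·(-1,0)), X_2 = e^(2t)(sin(5t)·(-1,1) - cos(5t)·(-1,0)).
General solution: K_1X_1 + K_2X_2.

x(t) = -K_1e^(2t)sin(5t) - K_1e^(2t)cos(5t) - K_2e^(2t)sin(5t) + K_2e^(2t)cos(5t), y(t) = K_1e^(2t)cos(5t) + K_2e^(2t)sin(5t)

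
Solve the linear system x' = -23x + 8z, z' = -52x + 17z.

x(t) = -c_1e^(-3t)sin(4t) - c_1e^(-3t)cos(4t) - c_2e^(-3t)sin(4t) + c_2e^(-3t)cos(4t), z(t) = -2c_1e^(-3t)sin(4t) - 3c_1e^(-3t)cos(4t) - 3c_2e^(-3t)sin(4t) + 2c_2e^(-3t)cos(4t)

Coefficient matrix A = [[-23, 8], [-52, 17]].
Characteristic polynomial det(A - λI) = λ^2 + 6λ + 25 = 0.
Eigenvalues λ = -3 ± 4i (complex conjugate pair).
For λ=-3+4i: an eigenvector is (-1,-3) - i(-1,-2) = (-1 + i, -3 + 2i).
A real fundamental pair from Re and Im of e^((-3+4i)t)v: X_1 = e^(-3t)(cos(4t)·(-1,-3) + sin(4t)·(-1,-2)), X_2 = e^(-3t)(sin(4t)·(-1,-3) - cos(4t)·(-1,-2)).
General solution: c_1X_1 + c_2X_2.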